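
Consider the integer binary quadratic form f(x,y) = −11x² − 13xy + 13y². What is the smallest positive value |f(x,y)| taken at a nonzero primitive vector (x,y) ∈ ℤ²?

descent: ρ → (13,13,-11)  [lands on river]
river: ρ → (-11,9,15)
river: ρ → (15,21,-5)
river: ρ → (-5,19,19)
river: ρ → (19,19,-5)
river: ρ → (-5,21,15)
river: ρ → (15,9,-11)
river: ρ → (-11,13,13)
closes: descent 1, river 8
min |a| on river = 5

5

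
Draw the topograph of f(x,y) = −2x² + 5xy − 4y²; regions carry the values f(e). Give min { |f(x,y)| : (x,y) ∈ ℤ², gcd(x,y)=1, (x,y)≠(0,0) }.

translate: b→-1 (≡-5 mod 4), so (2,-5,4)→(2,-1,1)
flip: (2,-1,1)→(1,1,2)
reduced (well bottom): (1,1,2) with a≤c, −a<b≤a
well minimum |f| = |-1| = 1 (negative-definite)

1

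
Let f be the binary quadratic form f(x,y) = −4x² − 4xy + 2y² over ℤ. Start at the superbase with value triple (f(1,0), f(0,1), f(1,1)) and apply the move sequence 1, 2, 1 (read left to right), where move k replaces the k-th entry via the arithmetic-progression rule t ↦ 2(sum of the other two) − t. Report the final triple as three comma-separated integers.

start (-4,2,-6) = (f(1,0),f(0,1),f(1,1))
replace slot 1: 2·(2+(-6)) − (-4) = -4 → (-4,2,-6)
replace slot 2: 2·((-4)+(-6)) − 2 = -22 → (-4,-22,-6)
replace slot 1: 2·((-22)+(-6)) − (-4) = -52 → (-52,-22,-6)

-52,-22,-6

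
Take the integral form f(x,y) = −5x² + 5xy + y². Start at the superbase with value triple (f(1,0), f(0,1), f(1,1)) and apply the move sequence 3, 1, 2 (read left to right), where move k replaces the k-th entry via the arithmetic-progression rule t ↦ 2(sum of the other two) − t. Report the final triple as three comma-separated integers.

start (-5,1,1) = (f(1,0),f(0,1),f(1,1))
replace slot 3: 2·((-5)+1) − 1 = -9 → (-5,1,-9)
replace slot 1: 2·(1+(-9)) − (-5) = -11 → (-11,1,-9)
replace slot 2: 2·((-11)+(-9)) − 1 = -41 → (-11,-41,-9)

-11,-41,-9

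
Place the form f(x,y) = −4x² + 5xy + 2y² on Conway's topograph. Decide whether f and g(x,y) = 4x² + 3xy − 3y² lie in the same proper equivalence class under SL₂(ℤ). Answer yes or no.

D₁ = 57, D₂ = 57
river cycle of f (length 6): (2, 7, -1), (-1, 7, 2), (2, 5, -4), (-4, 3, 3), (3, 3, -4), (-4, 5, 2)
river cycle of g (length 6): (-3, 3, 4), (4, 5, -2), (-2, 7, 1), (1, 7, -2), (-2, 5, 4), (4, 3, -3)
cycles differ ⇒ inequivalent

no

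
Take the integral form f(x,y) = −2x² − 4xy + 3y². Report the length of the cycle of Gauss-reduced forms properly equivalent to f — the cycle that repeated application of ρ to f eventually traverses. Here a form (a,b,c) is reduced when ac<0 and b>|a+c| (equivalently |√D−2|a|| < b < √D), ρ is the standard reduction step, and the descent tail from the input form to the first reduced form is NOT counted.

D = 40, ⌊√D⌋ = 6
descent: ρ → (3,4,-2)  [lands on river]
river: ρ → (-2,4,3)
river: ρ → (3,2,-3)
river: ρ → (-3,4,2)
river: ρ → (2,4,-3)
river: ρ → (-3,2,3)
ρ-cycle length = 6 (tail of 1 descent step not counted)

6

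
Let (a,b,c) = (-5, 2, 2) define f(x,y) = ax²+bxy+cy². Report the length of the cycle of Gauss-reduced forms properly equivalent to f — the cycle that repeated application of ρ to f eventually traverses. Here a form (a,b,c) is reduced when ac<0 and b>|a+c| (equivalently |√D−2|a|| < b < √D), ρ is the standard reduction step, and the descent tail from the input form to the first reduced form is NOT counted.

D = 44, ⌊√D⌋ = 6
descent: ρ → (2,6,-1)  [lands on river]
river: ρ → (-1,6,2)
ρ-cycle length = 2 (tail of 1 descent step not counted)

2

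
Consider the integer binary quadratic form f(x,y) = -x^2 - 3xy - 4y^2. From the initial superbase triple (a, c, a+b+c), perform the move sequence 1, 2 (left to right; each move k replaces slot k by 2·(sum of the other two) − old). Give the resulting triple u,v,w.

start (-1,-4,-8) = (f(1,0),f(0,1),f(1,1))
replace slot 1: 2·((-4)+(-8)) − (-1) = -23 → (-23,-4,-8)
replace slot 2: 2·((-23)+(-8)) − (-4) = -58 → (-23,-58,-8)

-23,-58,-8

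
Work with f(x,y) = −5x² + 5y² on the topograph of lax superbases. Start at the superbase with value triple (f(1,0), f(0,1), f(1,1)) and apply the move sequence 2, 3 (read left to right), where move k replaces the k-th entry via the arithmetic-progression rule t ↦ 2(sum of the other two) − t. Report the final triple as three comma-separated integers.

start (-5,5,0) = (f(1,0),f(0,1),f(1,1))
replace slot 2: 2·((-5)+0) − 5 = -15 → (-5,-15,0)
replace slot 3: 2·((-5)+(-15)) − 0 = -40 → (-5,-15,-40)

-5,-15,-40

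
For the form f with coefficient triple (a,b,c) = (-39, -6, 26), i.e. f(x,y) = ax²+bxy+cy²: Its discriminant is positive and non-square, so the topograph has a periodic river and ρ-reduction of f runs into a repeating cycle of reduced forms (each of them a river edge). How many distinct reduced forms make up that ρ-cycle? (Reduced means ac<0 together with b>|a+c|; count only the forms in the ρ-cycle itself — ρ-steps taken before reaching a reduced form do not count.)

D = 4092, ⌊√D⌋ = 63
descent: ρ → (26,58,-7)  [lands on river]
river: ρ → (-7,54,42)
river: ρ → (42,30,-19)
river: ρ → (-19,46,26)
ρ-cycle length = 4 (tail of 1 descent step not counted)

4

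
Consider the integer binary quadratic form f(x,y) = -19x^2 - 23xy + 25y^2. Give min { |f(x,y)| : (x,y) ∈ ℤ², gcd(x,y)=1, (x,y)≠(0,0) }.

descent: ρ → (25,23,-19)  [lands on river]
river: ρ → (-19,15,29)
river: ρ → (29,43,-5)
river: ρ → (-5,47,11)
river: ρ → (11,41,-17)
river: ρ → (-17,27,25)
closes: descent 1, river 6
min |a| on river = 5

5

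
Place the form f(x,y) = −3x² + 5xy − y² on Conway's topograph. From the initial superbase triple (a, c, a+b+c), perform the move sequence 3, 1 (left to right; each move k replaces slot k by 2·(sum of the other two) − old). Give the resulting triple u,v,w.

start (-3,-1,1) = (f(1,0),f(0,1),f(1,1))
replace slot 3: 2·((-3)+(-1)) − 1 = -9 → (-3,-1,-9)
replace slot 1: 2·((-1)+(-9)) − (-3) = -17 → (-17,-1,-9)

-17,-1,-9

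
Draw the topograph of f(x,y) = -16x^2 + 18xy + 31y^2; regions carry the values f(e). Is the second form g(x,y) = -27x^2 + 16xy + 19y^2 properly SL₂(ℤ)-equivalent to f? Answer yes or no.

D₁ = 2308, D₂ = 2308
river cycle of f (length 6): (31, 44, -3), (-3, 46, 16), (16, 18, -31), (-31, 44, 3), (3, 46, -16), (-16, 18, 31)
river cycle of g (length 10): (19, 22, -24), (-24, 26, 17), (17, 42, -8), (-8, 38, 27), (27, 16, -19), (-19, 22, 24), (24, 26, -17), (-17, 42, 8), (8, 38, -27), (-27, 16, 19)
cycles differ ⇒ inequivalent

no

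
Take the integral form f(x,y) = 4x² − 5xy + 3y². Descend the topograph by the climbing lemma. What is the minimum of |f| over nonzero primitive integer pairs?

translate: b→3 (≡-5 mod 8), so (4,-5,3)→(4,3,2)
flip: (4,3,2)→(2,-3,4)
translate: b→1 (≡-3 mod 4), so (2,-3,4)→(2,1,3)
reduced (well bottom): (2,1,3) with a≤c, −a<b≤a
well minimum = a = 2

2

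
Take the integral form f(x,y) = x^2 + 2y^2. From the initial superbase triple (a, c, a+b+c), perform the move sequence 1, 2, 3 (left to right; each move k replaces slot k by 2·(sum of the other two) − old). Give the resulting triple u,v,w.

start (1,2,3) = (f(1,0),f(0,1),f(1,1))
replace slot 1: 2·(2+3) − 1 = 9 → (9,2,3)
replace slot 2: 2·(9+3) − 2 = 22 → (9,22,3)
replace slot 3: 2·(9+22) − 3 = 59 → (9,22,59)

9,22,59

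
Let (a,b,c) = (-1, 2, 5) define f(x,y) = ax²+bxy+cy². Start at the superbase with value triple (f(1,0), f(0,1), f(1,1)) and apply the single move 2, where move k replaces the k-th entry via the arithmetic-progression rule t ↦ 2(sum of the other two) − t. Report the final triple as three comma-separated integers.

start (-1,5,6) = (f(1,0),f(0,1),f(1,1))
replace slot 2: 2·((-1)+6) − 5 = 5 → (-1,5,6)

-1,5,6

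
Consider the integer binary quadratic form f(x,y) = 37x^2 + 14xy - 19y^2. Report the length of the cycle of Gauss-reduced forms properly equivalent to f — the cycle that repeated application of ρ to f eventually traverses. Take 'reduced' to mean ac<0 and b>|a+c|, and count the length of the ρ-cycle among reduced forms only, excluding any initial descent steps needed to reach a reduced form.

D = 3008, ⌊√D⌋ = 54
descent: ρ → (-19,24,32)  [lands on river]
river: ρ → (32,40,-11)
river: ρ → (-11,48,16)
river: ρ → (16,48,-11)
river: ρ → (-11,40,32)
river: ρ → (32,24,-19)
river: ρ → (-19,52,4)
river: ρ → (4,52,-19)
ρ-cycle length = 8 (tail of 1 descent step not counted)

8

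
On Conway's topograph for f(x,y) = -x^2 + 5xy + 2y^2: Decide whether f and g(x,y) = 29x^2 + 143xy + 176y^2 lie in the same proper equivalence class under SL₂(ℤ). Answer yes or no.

D₁ = 33, D₂ = 33
river cycle of f (length 4): (2, 3, -3), (-3, 3, 2), (2, 5, -1), (-1, 5, 2)
river cycle of g (length 4): (-1, 5, 2), (2, 3, -3), (-3, 3, 2), (2, 5, -1)
cycles coincide ⇒ equivalent

yes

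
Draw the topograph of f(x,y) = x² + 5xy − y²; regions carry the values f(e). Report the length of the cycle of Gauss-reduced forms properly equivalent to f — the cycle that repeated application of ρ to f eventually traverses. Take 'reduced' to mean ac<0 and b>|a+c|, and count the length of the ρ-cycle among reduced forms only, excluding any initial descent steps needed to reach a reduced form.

D = 29, ⌊√D⌋ = 5
river: ρ → (-1,5,1)
river: ρ → (1,5,-1)
ρ-cycle length = 2 (tail of 0 descent steps not counted)

2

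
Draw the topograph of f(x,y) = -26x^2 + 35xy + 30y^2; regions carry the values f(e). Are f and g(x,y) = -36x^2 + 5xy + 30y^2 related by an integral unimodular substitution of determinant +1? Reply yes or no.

D₁ = 4345, D₂ = 4345
river cycle of f (length 8): (30, 25, -31), (-31, 37, 24), (24, 59, -9), (-9, 49, 54), (54, 59, -4), (-4, 61, 39), (39, 17, -26), (-26, 35, 30)
river cycle of g (length 4): (30, 55, -11), (-11, 55, 30), (30, 65, -1), (-1, 65, 30)
cycles differ ⇒ inequivalent

no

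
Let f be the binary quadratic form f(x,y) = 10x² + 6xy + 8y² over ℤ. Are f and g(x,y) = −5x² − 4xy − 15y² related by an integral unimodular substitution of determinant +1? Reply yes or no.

D₁ = -284, D₂ = -284
f: flip: (10,6,8)→(8,-6,10)
f: reduced (well bottom): (8,-6,10) with a≤c, −a<b≤a
g is negative-definite; reduce −g:
−g: reduced (well bottom): (5,4,15) with a≤c, −a<b≤a
flip sign back: reduced form of g is (-5,-4,-15)
reduced forms (8, -6, 10) vs (-5, -4, -15) ⇒ inequivalent

no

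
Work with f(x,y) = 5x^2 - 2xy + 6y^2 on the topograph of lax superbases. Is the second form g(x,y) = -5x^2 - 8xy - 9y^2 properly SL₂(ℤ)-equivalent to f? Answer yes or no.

D₁ = -116, D₂ = -116
f: reduced (well bottom): (5,-2,6) with a≤c, −a<b≤a
g is negative-definite; reduce −g:
−g: translate: b→-2 (≡8 mod 10), so (5,8,9)→(5,-2,6)
−g: reduced (well bottom): (5,-2,6) with a≤c, −a<b≤a
flip sign back: reduced form of g is (-5,2,-6)
reduced forms (5, -2, 6) vs (-5, 2, -6) ⇒ inequivalent

no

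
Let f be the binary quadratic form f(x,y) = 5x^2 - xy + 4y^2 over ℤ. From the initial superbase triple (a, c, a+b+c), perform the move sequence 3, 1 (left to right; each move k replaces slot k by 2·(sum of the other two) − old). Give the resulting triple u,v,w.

start (5,4,8) = (f(1,0),f(0,1),f(1,1))
replace slot 3: 2·(5+4) − 8 = 10 → (5,4,10)
replace slot 1: 2·(4+10) − 5 = 23 → (23,4,10)

23,4,10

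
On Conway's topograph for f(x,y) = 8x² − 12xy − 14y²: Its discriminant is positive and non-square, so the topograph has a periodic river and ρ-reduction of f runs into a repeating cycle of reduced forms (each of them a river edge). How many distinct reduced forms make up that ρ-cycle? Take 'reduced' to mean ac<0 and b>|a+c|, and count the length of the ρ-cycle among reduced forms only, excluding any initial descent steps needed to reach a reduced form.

D = 592, ⌊√D⌋ = 24
descent: ρ → (-14,12,8)  [lands on river]
river: ρ → (8,20,-6)
river: ρ → (-6,16,14)
river: ρ → (14,12,-8)
river: ρ → (-8,20,6)
river: ρ → (6,16,-14)
ρ-cycle length = 6 (tail of 1 descent step not counted)

6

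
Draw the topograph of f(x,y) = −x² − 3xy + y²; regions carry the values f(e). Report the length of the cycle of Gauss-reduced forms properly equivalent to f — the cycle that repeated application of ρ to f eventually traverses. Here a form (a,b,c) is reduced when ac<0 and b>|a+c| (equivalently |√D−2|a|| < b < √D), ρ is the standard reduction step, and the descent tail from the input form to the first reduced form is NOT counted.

D = 13, ⌊√D⌋ = 3
descent: ρ → (1,3,-1)  [lands on river]
river: ρ → (-1,3,1)
ρ-cycle length = 2 (tail of 1 descent step not counted)

2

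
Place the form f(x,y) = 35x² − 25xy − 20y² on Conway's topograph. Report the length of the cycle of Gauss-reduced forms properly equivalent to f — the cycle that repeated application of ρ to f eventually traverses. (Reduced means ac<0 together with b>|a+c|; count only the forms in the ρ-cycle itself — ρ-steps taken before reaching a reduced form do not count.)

D = 3425, ⌊√D⌋ = 58
descent: ρ → (-20,25,35)  [lands on river]
river: ρ → (35,45,-10)
river: ρ → (-10,55,10)
river: ρ → (10,45,-35)
river: ρ → (-35,25,20)
river: ρ → (20,55,-5)
river: ρ → (-5,55,20)
river: ρ → (20,25,-35)
river: ρ → (-35,45,10)
river: ρ → (10,55,-10)
river: ρ → (-10,45,35)
river: ρ → (35,25,-20)
river: ρ → (-20,55,5)
river: ρ → (5,55,-20)
ρ-cycle length = 14 (tail of 1 descent step not counted)

14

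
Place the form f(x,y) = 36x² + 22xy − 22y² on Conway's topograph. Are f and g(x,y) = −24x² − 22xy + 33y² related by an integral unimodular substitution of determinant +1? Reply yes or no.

D₁ = 3652, D₂ = 3652
river cycle of f (length 32): (-22, 22, 36), (36, 50, -8), (-8, 46, 48), (48, 50, -6), (-6, 58, 12), (12, 38, -46), (-46, 54, 4), (4, 58, -18), (-18, 50, 16), (16, 46, -24), … (22 more)
river cycle of g (length 32): (33, 22, -24), (-24, 26, 31), (31, 36, -19), (-19, 40, 27), (27, 14, -32), (-32, 50, 9), (9, 58, -8), (-8, 54, 23), (23, 38, -24), (-24, 58, 3), … (22 more)
cycles differ ⇒ inequivalent

no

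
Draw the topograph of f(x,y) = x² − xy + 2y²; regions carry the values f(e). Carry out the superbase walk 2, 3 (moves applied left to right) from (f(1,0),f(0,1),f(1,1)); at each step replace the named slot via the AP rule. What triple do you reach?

start (1,2,2) = (f(1,0),f(0,1),f(1,1))
replace slot 2: 2·(1+2) − 2 = 4 → (1,4,2)
replace slot 3: 2·(1+4) − 2 = 8 → (1,4,8)

1,4,8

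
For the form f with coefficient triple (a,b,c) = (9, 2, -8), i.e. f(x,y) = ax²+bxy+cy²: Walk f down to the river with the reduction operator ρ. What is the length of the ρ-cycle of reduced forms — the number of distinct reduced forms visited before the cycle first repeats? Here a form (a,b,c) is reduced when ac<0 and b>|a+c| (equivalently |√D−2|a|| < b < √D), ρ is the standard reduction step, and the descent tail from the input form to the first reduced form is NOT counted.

D = 292, ⌊√D⌋ = 17
river: ρ → (-8,14,3)
river: ρ → (3,16,-3)
river: ρ → (-3,14,8)
river: ρ → (8,2,-9)
river: ρ → (-9,16,1)
river: ρ → (1,16,-9)
river: ρ → (-9,2,8)
river: ρ → (8,14,-3)
river: ρ → (-3,16,3)
river: ρ → (3,14,-8)
river: ρ → (-8,2,9)
river: ρ → (9,16,-1)
river: ρ → (-1,16,9)
river: ρ → (9,2,-8)
ρ-cycle length = 14 (tail of 0 descent steps not counted)

14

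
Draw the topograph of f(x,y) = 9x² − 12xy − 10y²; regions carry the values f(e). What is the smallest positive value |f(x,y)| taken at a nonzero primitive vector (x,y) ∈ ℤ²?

descent: ρ → (-10,12,9)  [lands on river]
river: ρ → (9,6,-13)
river: ρ → (-13,20,2)
river: ρ → (2,20,-13)
river: ρ → (-13,6,9)
river: ρ → (9,12,-10)
river: ρ → (-10,8,11)
river: ρ → (11,14,-7)
river: ρ → (-7,14,11)
river: ρ → (11,8,-10)
closes: descent 1, river 10
min |a| on river = 2

2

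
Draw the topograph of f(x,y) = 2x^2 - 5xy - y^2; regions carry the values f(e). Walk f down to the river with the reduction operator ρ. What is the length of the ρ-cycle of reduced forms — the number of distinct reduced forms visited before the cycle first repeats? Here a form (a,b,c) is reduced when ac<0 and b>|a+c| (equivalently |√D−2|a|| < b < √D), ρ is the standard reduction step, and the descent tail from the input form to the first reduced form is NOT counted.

D = 33, ⌊√D⌋ = 5
descent: ρ → (-1,5,2)  [lands on river]
river: ρ → (2,3,-3)
river: ρ → (-3,3,2)
river: ρ → (2,5,-1)
ρ-cycle length = 4 (tail of 1 descent step not counted)

4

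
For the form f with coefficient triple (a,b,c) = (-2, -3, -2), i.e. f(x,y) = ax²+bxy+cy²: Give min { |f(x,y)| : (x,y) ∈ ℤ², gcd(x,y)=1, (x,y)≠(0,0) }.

translate: b→-1 (≡3 mod 4), so (2,3,2)→(2,-1,1)
flip: (2,-1,1)→(1,1,2)
reduced (well bottom): (1,1,2) with a≤c, −a<b≤a
well minimum |f| = |-1| = 1 (negative-definite)

1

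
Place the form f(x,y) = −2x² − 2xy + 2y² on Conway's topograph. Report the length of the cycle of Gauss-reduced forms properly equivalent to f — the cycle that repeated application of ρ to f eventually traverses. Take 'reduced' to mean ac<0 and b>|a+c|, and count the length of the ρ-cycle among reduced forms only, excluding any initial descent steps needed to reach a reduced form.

D = 20, ⌊√D⌋ = 4
descent: ρ → (2,2,-2)  [lands on river]
river: ρ → (-2,2,2)
ρ-cycle length = 2 (tail of 1 descent step not counted)

2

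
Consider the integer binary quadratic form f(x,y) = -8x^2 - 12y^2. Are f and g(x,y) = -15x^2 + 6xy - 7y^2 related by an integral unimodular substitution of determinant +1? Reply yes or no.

D₁ = -384, D₂ = -384
f is negative-definite; reduce −f:
−f: reduced (well bottom): (8,0,12) with a≤c, −a<b≤a
flip sign back: reduced form of f is (-8,0,-12)
g is negative-definite; reduce −g:
−g: flip: (15,-6,7)→(7,6,15)
−g: reduced (well bottom): (7,6,15) with a≤c, −a<b≤a
flip sign back: reduced form of g is (-7,-6,-15)
reduced forms (-8, 0, -12) vs (-7, -6, -15) ⇒ inequivalent

no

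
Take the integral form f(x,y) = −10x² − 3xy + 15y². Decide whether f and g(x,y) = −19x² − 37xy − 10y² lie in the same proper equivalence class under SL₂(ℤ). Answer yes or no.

D₁ = 609, D₂ = 609
river cycle of f (length 16): (-10, 17, 8), (8, 15, -12), (-12, 9, 11), (11, 13, -10), (-10, 7, 14), (14, 21, -3), (-3, 21, 14), (14, 7, -10), (-10, 13, 11), (11, 9, -12), … (6 more)
river cycle of g (length 16): (-10, 17, 8), (8, 15, -12), (-12, 9, 11), (11, 13, -10), (-10, 7, 14), (14, 21, -3), (-3, 21, 14), (14, 7, -10), (-10, 13, 11), (11, 9, -12), … (6 more)
cycles coincide ⇒ equivalent

yes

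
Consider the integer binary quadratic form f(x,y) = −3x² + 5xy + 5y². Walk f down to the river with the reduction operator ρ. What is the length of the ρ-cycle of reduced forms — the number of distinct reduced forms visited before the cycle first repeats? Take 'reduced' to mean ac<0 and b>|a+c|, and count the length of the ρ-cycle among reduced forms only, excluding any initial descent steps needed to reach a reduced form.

D = 85, ⌊√D⌋ = 9
river: ρ → (5,5,-3)
river: ρ → (-3,7,3)
river: ρ → (3,5,-5)
river: ρ → (-5,5,3)
river: ρ → (3,7,-3)
river: ρ → (-3,5,5)
ρ-cycle length = 6 (tail of 0 descent steps not counted)

6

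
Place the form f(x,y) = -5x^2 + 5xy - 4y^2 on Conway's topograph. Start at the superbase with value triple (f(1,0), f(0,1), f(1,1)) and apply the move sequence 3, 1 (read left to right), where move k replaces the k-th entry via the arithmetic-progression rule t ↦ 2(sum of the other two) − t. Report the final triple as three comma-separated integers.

start (-5,-4,-4) = (f(1,0),f(0,1),f(1,1))
replace slot 3: 2·((-5)+(-4)) − (-4) = -14 → (-5,-4,-14)
replace slot 1: 2·((-4)+(-14)) − (-5) = -31 → (-31,-4,-14)

-31,-4,-14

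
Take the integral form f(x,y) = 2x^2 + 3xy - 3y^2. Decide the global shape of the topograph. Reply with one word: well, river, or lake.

D = b²−4ac = 3² − 4·2·(-3) = 33
D > 0 non-square ⇒ indefinite ⇒ periodic river

river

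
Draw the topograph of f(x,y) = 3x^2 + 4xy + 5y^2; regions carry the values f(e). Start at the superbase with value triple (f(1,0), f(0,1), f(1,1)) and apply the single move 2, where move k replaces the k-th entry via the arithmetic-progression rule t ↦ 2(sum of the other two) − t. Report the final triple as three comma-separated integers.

start (3,5,12) = (f(1,0),f(0,1),f(1,1))
replace slot 2: 2·(3+12) − 5 = 25 → (3,25,12)

3,25,12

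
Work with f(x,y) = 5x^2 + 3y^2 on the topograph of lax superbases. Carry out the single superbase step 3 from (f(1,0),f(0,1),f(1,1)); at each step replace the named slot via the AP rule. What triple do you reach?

start (5,3,8) = (f(1,0),f(0,1),f(1,1))
replace slot 3: 2·(5+3) − 8 = 8 → (5,3,8)

5,3,8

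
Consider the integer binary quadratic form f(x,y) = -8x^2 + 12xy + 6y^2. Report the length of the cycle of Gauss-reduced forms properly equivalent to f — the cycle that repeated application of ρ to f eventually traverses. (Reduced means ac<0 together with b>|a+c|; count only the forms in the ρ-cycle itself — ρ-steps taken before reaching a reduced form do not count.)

D = 336, ⌊√D⌋ = 18
river: ρ → (6,12,-8)
river: ρ → (-8,4,10)
river: ρ → (10,16,-2)
river: ρ → (-2,16,10)
river: ρ → (10,4,-8)
river: ρ → (-8,12,6)
ρ-cycle length = 6 (tail of 0 descent steps not counted)

6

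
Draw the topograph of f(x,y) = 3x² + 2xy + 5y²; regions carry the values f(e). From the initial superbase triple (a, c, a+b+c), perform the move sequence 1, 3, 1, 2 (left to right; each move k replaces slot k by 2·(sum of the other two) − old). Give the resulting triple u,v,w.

start (3,5,10) = (f(1,0),f(0,1),f(1,1))
replace slot 1: 2·(5+10) − 3 = 27 → (27,5,10)
replace slot 3: 2·(27+5) − 10 = 54 → (27,5,54)
replace slot 1: 2·(5+54) − 27 = 91 → (91,5,54)
replace slot 2: 2·(91+54) − 5 = 285 → (91,285,54)

91,285,54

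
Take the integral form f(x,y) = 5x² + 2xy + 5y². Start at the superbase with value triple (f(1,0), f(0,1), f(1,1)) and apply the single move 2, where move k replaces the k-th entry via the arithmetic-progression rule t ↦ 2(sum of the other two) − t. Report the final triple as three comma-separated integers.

start (5,5,12) = (f(1,0),f(0,1),f(1,1))
replace slot 2: 2·(5+12) − 5 = 29 → (5,29,12)

5,29,12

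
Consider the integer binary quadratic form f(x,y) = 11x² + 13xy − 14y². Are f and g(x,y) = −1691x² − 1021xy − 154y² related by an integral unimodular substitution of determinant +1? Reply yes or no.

D₁ = 785, D₂ = 785
river cycle of f (length 10): (-14, 15, 10), (10, 25, -4), (-4, 23, 16), (16, 9, -11), (-11, 13, 14), (14, 15, -10), (-10, 25, 4), (4, 23, -16), (-16, 9, 11), (11, 13, -14)
river cycle of g (length 10): (-14, 15, 10), (10, 25, -4), (-4, 23, 16), (16, 9, -11), (-11, 13, 14), (14, 15, -10), (-10, 25, 4), (4, 23, -16), (-16, 9, 11), (11, 13, -14)
cycles coincide ⇒ equivalent

yes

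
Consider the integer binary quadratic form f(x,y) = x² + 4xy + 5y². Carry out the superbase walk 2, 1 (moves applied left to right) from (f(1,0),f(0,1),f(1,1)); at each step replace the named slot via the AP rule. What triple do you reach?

start (1,5,10) = (f(1,0),f(0,1),f(1,1))
replace slot 2: 2·(1+10) − 5 = 17 → (1,17,10)
replace slot 1: 2·(17+10) − 1 = 53 → (53,17,10)

53,17,10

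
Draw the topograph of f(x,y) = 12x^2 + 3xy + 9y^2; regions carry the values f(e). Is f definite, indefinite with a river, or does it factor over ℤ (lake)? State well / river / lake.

D = b²−4ac = 3² − 4·12·9 = -423
D < 0 ⇒ definite ⇒ every region one sign ⇒ single well

well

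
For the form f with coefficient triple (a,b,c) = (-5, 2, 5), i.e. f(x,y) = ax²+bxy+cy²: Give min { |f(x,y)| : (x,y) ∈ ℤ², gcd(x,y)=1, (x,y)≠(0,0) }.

river: ρ → (5,8,-2)
river: ρ → (-2,8,5)
river: ρ → (5,2,-5)
river: ρ → (-5,8,2)
river: ρ → (2,8,-5)
river: ρ → (-5,2,5)
closes: descent 0, river 6
min |a| on river = 2

2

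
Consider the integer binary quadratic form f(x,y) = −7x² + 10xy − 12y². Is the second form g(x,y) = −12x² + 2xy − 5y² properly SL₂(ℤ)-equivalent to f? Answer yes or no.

D₁ = -236, D₂ = -236
f is negative-definite; reduce −f:
−f: translate: b→4 (≡-10 mod 14), so (7,-10,12)→(7,4,9)
−f: reduced (well bottom): (7,4,9) with a≤c, −a<b≤a
flip sign back: reduced form of f is (-7,-4,-9)
g is negative-definite; reduce −g:
−g: flip: (12,-2,5)→(5,2,12)
−g: reduced (well bottom): (5,2,12) with a≤c, −a<b≤a
flip sign back: reduced form of g is (-5,-2,-12)
reduced forms (-7, -4, -9) vs (-5, -2, -12) ⇒ inequivalent

no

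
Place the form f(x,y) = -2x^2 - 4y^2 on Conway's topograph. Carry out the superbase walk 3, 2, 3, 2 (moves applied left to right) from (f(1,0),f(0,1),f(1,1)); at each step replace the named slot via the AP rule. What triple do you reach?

start (-2,-4,-6) = (f(1,0),f(0,1),f(1,1))
replace slot 3: 2·((-2)+(-4)) − (-6) = -6 → (-2,-4,-6)
replace slot 2: 2·((-2)+(-6)) − (-4) = -12 → (-2,-12,-6)
replace slot 3: 2·((-2)+(-12)) − (-6) = -22 → (-2,-12,-22)
replace slot 2: 2·((-2)+(-22)) − (-12) = -36 → (-2,-36,-22)

-2,-36,-22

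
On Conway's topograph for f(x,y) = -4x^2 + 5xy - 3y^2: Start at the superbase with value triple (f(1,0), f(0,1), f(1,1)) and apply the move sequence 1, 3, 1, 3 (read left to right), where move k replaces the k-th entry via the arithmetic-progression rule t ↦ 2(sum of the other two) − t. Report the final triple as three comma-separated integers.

start (-4,-3,-2) = (f(1,0),f(0,1),f(1,1))
replace slot 1: 2·((-3)+(-2)) − (-4) = -6 → (-6,-3,-2)
replace slot 3: 2·((-6)+(-3)) − (-2) = -16 → (-6,-3,-16)
replace slot 1: 2·((-3)+(-16)) − (-6) = -32 → (-32,-3,-16)
replace slot 3: 2·((-32)+(-3)) − (-16) = -54 → (-32,-3,-54)

-32,-3,-54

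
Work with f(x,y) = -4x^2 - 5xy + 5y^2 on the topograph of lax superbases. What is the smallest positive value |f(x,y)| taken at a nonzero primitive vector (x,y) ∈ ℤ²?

descent: ρ → (5,5,-4)  [lands on river]
river: ρ → (-4,3,6)
river: ρ → (6,9,-1)
river: ρ → (-1,9,6)
river: ρ → (6,3,-4)
river: ρ → (-4,5,5)
closes: descent 1, river 6
min |a| on river = 1

1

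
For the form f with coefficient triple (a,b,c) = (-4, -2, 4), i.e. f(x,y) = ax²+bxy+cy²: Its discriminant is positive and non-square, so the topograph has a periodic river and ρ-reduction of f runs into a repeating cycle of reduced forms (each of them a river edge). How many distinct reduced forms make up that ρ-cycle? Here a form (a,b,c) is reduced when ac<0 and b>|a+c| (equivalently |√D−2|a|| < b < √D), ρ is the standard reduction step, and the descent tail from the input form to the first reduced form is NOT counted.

D = 68, ⌊√D⌋ = 8
descent: ρ → (4,2,-4)  [lands on river]
river: ρ → (-4,6,2)
river: ρ → (2,6,-4)
river: ρ → (-4,2,4)
river: ρ → (4,6,-2)
river: ρ → (-2,6,4)
ρ-cycle length = 6 (tail of 1 descent step not counted)

6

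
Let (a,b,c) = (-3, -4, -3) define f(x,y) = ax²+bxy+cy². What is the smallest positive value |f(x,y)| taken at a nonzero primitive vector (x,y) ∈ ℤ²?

translate: b→-2 (≡4 mod 6), so (3,4,3)→(3,-2,2)
flip: (3,-2,2)→(2,2,3)
reduced (well bottom): (2,2,3) with a≤c, −a<b≤a
well minimum |f| = |-2| = 2 (negative-definite)

2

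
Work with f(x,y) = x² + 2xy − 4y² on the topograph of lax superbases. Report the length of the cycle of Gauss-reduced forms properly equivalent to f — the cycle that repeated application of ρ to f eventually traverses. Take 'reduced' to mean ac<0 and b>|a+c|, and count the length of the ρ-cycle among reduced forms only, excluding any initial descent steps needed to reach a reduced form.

D = 20, ⌊√D⌋ = 4
descent: ρ → (-4,-2,1)
descent: ρ → (1,4,-1)  [lands on river]
river: ρ → (-1,4,1)
ρ-cycle length = 2 (tail of 2 descent steps not counted)

2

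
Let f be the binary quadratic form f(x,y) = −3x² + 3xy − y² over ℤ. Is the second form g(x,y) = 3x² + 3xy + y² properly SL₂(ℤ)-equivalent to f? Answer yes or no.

D₁ = -3, D₂ = -3
f is negative-definite; reduce −f:
−f: translate: b→3 (≡-3 mod 6), so (3,-3,1)→(3,3,1)
−f: flip: (3,3,1)→(1,-3,3)
−f: translate: b→1 (≡-3 mod 2), so (1,-3,3)→(1,1,1)
−f: reduced (well bottom): (1,1,1) with a≤c, −a<b≤a
flip sign back: reduced form of f is (-1,-1,-1)
g: flip: (3,3,1)→(1,-3,3)
g: translate: b→1 (≡-3 mod 2), so (1,-3,3)→(1,1,1)
g: reduced (well bottom): (1,1,1) with a≤c, −a<b≤a
reduced forms (-1, -1, -1) vs (1, 1, 1) ⇒ inequivalent

no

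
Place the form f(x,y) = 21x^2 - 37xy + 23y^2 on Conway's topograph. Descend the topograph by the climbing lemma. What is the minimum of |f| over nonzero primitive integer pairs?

translate: b→5 (≡-37 mod 42), so (21,-37,23)→(21,5,7)
flip: (21,5,7)→(7,-5,21)
reduced (well bottom): (7,-5,21) with a≤c, −a<b≤a
well minimum = a = 7

7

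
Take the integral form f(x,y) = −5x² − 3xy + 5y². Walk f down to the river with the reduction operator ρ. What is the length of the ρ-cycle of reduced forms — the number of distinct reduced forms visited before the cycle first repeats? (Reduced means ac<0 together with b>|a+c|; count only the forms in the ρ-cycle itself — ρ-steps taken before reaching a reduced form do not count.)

D = 109, ⌊√D⌋ = 10
descent: ρ → (5,3,-5)  [lands on river]
river: ρ → (-5,7,3)
river: ρ → (3,5,-7)
river: ρ → (-7,9,1)
river: ρ → (1,9,-7)
river: ρ → (-7,5,3)
river: ρ → (3,7,-5)
river: ρ → (-5,3,5)
river: ρ → (5,7,-3)
river: ρ → (-3,5,7)
river: ρ → (7,9,-1)
river: ρ → (-1,9,7)
river: ρ → (7,5,-3)
river: ρ → (-3,7,5)
ρ-cycle length = 14 (tail of 1 descent step not counted)

14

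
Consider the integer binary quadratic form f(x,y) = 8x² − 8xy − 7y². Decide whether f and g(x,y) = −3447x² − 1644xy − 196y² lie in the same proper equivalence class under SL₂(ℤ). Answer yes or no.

D₁ = 288, D₂ = 288
river cycle of f (length 6): (-7, 8, 8), (8, 8, -7), (-7, 6, 9), (9, 12, -4), (-4, 12, 9), (9, 6, -7)
river cycle of g (length 6): (-7, 8, 8), (8, 8, -7), (-7, 6, 9), (9, 12, -4), (-4, 12, 9), (9, 6, -7)
cycles coincide ⇒ equivalent

yes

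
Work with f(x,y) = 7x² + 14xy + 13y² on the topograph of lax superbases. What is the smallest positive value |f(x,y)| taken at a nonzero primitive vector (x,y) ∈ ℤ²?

translate: b→0 (≡14 mod 14), so (7,14,13)→(7,0,6)
flip: (7,0,6)→(6,0,7)
reduced (well bottom): (6,0,7) with a≤c, −a<b≤a
well minimum = a = 6

6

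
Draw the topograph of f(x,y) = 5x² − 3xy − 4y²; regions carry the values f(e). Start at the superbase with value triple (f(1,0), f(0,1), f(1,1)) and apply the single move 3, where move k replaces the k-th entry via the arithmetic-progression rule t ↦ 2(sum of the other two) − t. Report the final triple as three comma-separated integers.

start (5,-4,-2) = (f(1,0),f(0,1),f(1,1))
replace slot 3: 2·(5+(-4)) − (-2) = 4 → (5,-4,4)

5,-4,4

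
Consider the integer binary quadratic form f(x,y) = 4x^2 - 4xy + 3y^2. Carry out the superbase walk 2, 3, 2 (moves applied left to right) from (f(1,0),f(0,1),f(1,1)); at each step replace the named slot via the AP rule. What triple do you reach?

start (4,3,3) = (f(1,0),f(0,1),f(1,1))
replace slot 2: 2·(4+3) − 3 = 11 → (4,11,3)
replace slot 3: 2·(4+11) − 3 = 27 → (4,11,27)
replace slot 2: 2·(4+27) − 11 = 51 → (4,51,27)

4,51,27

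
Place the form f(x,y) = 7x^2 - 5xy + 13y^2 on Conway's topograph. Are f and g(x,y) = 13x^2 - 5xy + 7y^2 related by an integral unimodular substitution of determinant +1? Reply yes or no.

D₁ = -339, D₂ = -339
f: reduced (well bottom): (7,-5,13) with a≤c, −a<b≤a
g: flip: (13,-5,7)→(7,5,13)
g: reduced (well bottom): (7,5,13) with a≤c, −a<b≤a
reduced forms (7, -5, 13) vs (7, 5, 13) ⇒ inequivalent

no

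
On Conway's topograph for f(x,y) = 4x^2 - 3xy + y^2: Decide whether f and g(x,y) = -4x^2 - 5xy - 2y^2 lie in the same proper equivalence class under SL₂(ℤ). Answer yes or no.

D₁ = -7, D₂ = -7
f: flip: (4,-3,1)→(1,3,4)
f: translate: b→1 (≡3 mod 2), so (1,3,4)→(1,1,2)
f: reduced (well bottom): (1,1,2) with a≤c, −a<b≤a
g is negative-definite; reduce −g:
−g: translate: b→-3 (≡5 mod 8), so (4,5,2)→(4,-3,1)
−g: flip: (4,-3,1)→(1,3,4)
−g: translate: b→1 (≡3 mod 2), so (1,3,4)→(1,1,2)
−g: reduced (well bottom): (1,1,2) with a≤c, −a<b≤a
flip sign back: reduced form of g is (-1,-1,-2)
reduced forms (1, 1, 2) vs (-1, -1, -2) ⇒ inequivalent

no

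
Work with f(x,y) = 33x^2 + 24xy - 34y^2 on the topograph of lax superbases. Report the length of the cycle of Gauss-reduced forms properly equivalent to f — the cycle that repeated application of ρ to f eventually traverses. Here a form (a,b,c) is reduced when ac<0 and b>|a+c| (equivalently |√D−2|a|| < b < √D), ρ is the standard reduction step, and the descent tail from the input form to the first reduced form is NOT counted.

D = 5064, ⌊√D⌋ = 71
river: ρ → (-34,44,23)
river: ρ → (23,48,-30)
river: ρ → (-30,12,41)
river: ρ → (41,70,-1)
river: ρ → (-1,70,41)
river: ρ → (41,12,-30)
river: ρ → (-30,48,23)
river: ρ → (23,44,-34)
river: ρ → (-34,24,33)
river: ρ → (33,42,-25)
river: ρ → (-25,58,17)
river: ρ → (17,44,-46)
river: ρ → (-46,48,15)
river: ρ → (15,42,-55)
river: ρ → (-55,68,2)
river: ρ → (2,68,-55)
river: ρ → (-55,42,15)
river: ρ → (15,48,-46)
river: ρ → (-46,44,17)
river: ρ → (17,58,-25)
river: ρ → (-25,42,33)
river: ρ → (33,24,-34)
ρ-cycle length = 22 (tail of 0 descent steps not counted)

22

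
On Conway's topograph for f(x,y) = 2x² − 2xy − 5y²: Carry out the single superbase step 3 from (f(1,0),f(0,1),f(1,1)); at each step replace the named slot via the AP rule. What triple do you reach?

start (2,-5,-5) = (f(1,0),f(0,1),f(1,1))
replace slot 3: 2·(2+(-5)) − (-5) = -1 → (2,-5,-1)

2,-5,-1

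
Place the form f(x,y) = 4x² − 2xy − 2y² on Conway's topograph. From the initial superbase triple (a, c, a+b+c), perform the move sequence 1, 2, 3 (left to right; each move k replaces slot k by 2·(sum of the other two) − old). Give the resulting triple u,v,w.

start (4,-2,0) = (f(1,0),f(0,1),f(1,1))
replace slot 1: 2·((-2)+0) − 4 = -8 → (-8,-2,0)
replace slot 2: 2·((-8)+0) − (-2) = -14 → (-8,-14,0)
replace slot 3: 2·((-8)+(-14)) − 0 = -44 → (-8,-14,-44)

-8,-14,-44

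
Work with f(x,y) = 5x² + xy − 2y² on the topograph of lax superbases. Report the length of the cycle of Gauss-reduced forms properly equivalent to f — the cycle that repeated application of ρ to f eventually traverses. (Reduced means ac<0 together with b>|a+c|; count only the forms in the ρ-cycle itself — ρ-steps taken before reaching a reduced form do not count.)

D = 41, ⌊√D⌋ = 6
descent: ρ → (-2,3,4)  [lands on river]
river: ρ → (4,5,-1)
river: ρ → (-1,5,4)
river: ρ → (4,3,-2)
river: ρ → (-2,5,2)
river: ρ → (2,3,-4)
river: ρ → (-4,5,1)
river: ρ → (1,5,-4)
river: ρ → (-4,3,2)
river: ρ → (2,5,-2)
ρ-cycle length = 10 (tail of 1 descent step not counted)

10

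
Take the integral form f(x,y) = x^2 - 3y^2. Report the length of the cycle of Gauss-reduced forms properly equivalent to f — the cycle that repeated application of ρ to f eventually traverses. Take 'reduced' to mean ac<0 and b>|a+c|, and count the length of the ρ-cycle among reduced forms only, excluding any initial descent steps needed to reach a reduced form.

D = 12, ⌊√D⌋ = 3
descent: ρ → (-3,0,1)
descent: ρ → (1,2,-2)  [lands on river]
river: ρ → (-2,2,1)
ρ-cycle length = 2 (tail of 2 descent steps not counted)

2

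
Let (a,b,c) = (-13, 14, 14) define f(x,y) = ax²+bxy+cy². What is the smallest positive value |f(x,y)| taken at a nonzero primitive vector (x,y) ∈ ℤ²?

river: ρ → (14,14,-13)
river: ρ → (-13,12,15)
river: ρ → (15,18,-10)
river: ρ → (-10,22,11)
river: ρ → (11,22,-10)
river: ρ → (-10,18,15)
river: ρ → (15,12,-13)
river: ρ → (-13,14,14)
closes: descent 0, river 8
min |a| on river = 10

10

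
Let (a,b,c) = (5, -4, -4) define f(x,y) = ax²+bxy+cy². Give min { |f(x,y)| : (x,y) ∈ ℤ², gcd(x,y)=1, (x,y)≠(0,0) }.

descent: ρ → (-4,4,5)  [lands on river]
river: ρ → (5,6,-3)
river: ρ → (-3,6,5)
river: ρ → (5,4,-4)
closes: descent 1, river 4
min |a| on river = 3

3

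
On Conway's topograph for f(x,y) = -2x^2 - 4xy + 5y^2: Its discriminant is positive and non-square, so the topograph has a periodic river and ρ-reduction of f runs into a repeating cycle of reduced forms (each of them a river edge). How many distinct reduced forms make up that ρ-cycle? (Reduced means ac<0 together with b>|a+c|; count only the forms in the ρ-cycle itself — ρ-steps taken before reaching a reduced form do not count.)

D = 56, ⌊√D⌋ = 7
descent: ρ → (5,4,-2)  [lands on river]
river: ρ → (-2,4,5)
river: ρ → (5,6,-1)
river: ρ → (-1,6,5)
ρ-cycle length = 4 (tail of 1 descent step not counted)

4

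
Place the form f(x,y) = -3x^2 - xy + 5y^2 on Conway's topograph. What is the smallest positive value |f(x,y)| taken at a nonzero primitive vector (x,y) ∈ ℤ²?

descent: ρ → (5,1,-3)
descent: ρ → (-3,5,3)  [lands on river]
river: ρ → (3,7,-1)
river: ρ → (-1,7,3)
river: ρ → (3,5,-3)
river: ρ → (-3,7,1)
river: ρ → (1,7,-3)
closes: descent 2, river 6
min |a| on river = 1

1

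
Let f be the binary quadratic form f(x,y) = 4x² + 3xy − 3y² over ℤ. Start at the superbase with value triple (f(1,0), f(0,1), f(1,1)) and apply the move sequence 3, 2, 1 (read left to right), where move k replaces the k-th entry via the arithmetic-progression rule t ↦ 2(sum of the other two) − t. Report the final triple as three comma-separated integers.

start (4,-3,4) = (f(1,0),f(0,1),f(1,1))
replace slot 3: 2·(4+(-3)) − 4 = -2 → (4,-3,-2)
replace slot 2: 2·(4+(-2)) − (-3) = 7 → (4,7,-2)
replace slot 1: 2·(7+(-2)) − 4 = 6 → (6,7,-2)

6,7,-2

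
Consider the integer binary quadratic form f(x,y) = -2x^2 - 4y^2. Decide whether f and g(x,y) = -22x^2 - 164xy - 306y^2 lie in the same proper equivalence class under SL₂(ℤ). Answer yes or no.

D₁ = -32, D₂ = -32
f is negative-definite; reduce −f:
−f: reduced (well bottom): (2,0,4) with a≤c, −a<b≤a
flip sign back: reduced form of f is (-2,0,-4)
g is negative-definite; reduce −g:
−g: translate: b→-12 (≡164 mod 44), so (22,164,306)→(22,-12,2)
−g: flip: (22,-12,2)→(2,12,22)
−g: translate: b→0 (≡12 mod 4), so (2,12,22)→(2,0,4)
−g: reduced (well bottom): (2,0,4) with a≤c, −a<b≤a
flip sign back: reduced form of g is (-2,0,-4)
reduced forms (-2, 0, -4) vs (-2, 0, -4) ⇒ equivalent

yes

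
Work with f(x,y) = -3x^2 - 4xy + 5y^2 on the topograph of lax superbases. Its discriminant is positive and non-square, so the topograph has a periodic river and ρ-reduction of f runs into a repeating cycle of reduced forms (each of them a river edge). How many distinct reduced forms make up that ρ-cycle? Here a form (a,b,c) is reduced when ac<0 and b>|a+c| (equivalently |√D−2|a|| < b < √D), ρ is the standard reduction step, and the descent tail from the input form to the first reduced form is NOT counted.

D = 76, ⌊√D⌋ = 8
descent: ρ → (5,4,-3)  [lands on river]
river: ρ → (-3,8,1)
river: ρ → (1,8,-3)
river: ρ → (-3,4,5)
river: ρ → (5,6,-2)
river: ρ → (-2,6,5)
ρ-cycle length = 6 (tail of 1 descent step not counted)

6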